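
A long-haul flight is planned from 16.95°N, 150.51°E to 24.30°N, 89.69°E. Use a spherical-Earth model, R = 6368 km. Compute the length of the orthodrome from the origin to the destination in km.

6332 km

Haversine: a = sin²(Δφ/2)+cos φ₁ cos φ₂ sin²(Δλ/2) = 0.22749;  σ = 2·atan2(√a,√(1−a))
σ = 56.973° → d = Rσ = 6368·0.99437 = 6332 km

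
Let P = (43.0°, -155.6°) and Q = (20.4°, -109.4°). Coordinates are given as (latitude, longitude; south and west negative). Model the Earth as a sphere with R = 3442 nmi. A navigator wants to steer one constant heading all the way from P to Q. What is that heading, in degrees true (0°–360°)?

120.2°

Meridional parts: M(φ₁)=+0.8328, M(φ₂)=+0.3638 → ΔM = -0.4690;  Δλ = +0.8063 rad
tan C = Δλ / ΔM = -1.7192 → C = 120.19°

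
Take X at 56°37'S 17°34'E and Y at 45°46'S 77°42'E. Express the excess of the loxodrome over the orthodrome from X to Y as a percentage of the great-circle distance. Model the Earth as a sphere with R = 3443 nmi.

3.0%

Great circle: σ = 0.6609 rad → d_gc = Rσ = 2275.5 nmi
Rhumb: Δφ = +0.1894, Δλ = +1.0495, Δψ = +0.3040, q = Δφ/Δψ = 0.6229 → d_rh = R√(Δφ²+q²Δλ²) = 2343.3 nmi
Excess = (2343.3 − 2275.5) / 2275.5 = 67.8 / 2275.5 = 2.98% ≈ 3.0%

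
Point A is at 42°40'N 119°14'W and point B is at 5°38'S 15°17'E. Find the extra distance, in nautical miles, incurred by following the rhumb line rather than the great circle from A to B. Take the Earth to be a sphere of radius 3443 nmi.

393 nmi

Great circle: cos σ = sin φ₁ sin φ₂ + cos φ₁ cos φ₂ cos Δλ,  σ = 2.1890 rad → d_gc = 7536.7 nmi
Rhumb line: Δψ = -0.9234, q = Δφ/Δψ = 0.9129, d_rh = R√(Δφ²+q²Δλ²) = 7929.8 nmi
Excess = 7929.8 − 7536.7 = 393.1 ≈ 393 nmi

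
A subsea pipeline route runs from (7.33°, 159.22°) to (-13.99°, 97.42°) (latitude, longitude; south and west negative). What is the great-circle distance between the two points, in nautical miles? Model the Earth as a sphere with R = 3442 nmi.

Haversine: a = sin²(Δφ/2)+cos φ₁ cos φ₂ sin²(Δλ/2) = 0.28803;  σ = 2·atan2(√a,√(1−a))
σ = 64.916° → d = Rσ = 3442·1.13300 = 3900 nmi

3900 nmi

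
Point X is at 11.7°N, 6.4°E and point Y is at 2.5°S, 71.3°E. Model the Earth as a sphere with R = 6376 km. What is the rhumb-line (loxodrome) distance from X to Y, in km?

7352 km

Rhumb course C = atan2(Δλ, Δψ) with Δψ = ln[tan(π/4+φ₂/2)/tan(π/4+φ₁/2)] = -0.2493, Δλ = +1.1327 → C = 102.41°
d = R·|Δφ| / |cos C| = 6376·0.24784 / 0.21493 = 7352 km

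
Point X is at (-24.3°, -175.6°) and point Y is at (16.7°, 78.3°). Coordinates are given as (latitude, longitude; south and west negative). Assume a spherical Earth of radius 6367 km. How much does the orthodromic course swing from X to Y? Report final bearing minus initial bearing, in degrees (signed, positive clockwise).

+10.7°

Initial bearing θ₁ = atan2(sin Δλ cos φ₂, cos φ₁ sin φ₂ − sin φ₁ cos φ₂ cos Δλ) = 279.42°
Final bearing θ₂ = (initial bearing from the destination back to the start) + 180° = 290.16°
Δθ = θ₂ − θ₁ = +10.7°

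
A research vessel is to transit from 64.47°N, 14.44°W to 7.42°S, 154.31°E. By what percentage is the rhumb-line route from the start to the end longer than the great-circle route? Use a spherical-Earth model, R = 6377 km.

22.2%

Great circle: σ = 2.1361 rad → d_gc = Rσ = 13622.1 km
Rhumb: Δφ = -1.2547, Δλ = +2.9452, Δψ = -1.6146, q = Δφ/Δψ = 0.7771 → d_rh = R√(Δφ²+q²Δλ²) = 16644.4 km
Excess = (16644.4 − 13622.1) / 13622.1 = 3022.3 / 13622.1 = 22.19% ≈ 22.2%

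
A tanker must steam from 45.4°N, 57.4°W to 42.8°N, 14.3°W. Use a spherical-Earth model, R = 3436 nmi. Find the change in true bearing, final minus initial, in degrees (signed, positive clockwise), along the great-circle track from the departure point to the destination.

+30.7°

Initial bearing θ₁ = atan2(sin Δλ cos φ₂, cos φ₁ sin φ₂ − sin φ₁ cos φ₂ cos Δλ) = 79.20°
Final bearing θ₂ = (initial bearing from the destination back to the start) + 180° = 109.94°
Δθ = θ₂ − θ₁ = +30.7°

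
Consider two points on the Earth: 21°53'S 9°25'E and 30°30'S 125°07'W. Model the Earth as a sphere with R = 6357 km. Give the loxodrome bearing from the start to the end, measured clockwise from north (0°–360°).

Δψ = ln[tan(π/4+φ₂/2)/tan(π/4+φ₁/2)] = -0.1678
Δλ = -2.3480 rad (taken the short way round)
course = atan2(Δλ, Δψ) = 265.91°

265.9°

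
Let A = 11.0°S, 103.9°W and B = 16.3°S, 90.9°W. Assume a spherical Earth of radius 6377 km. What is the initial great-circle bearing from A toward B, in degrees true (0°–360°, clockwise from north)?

114.2°

N = sin Δλ·cos φ₂ = +0.2159;  D = cos φ₁ sin φ₂ − sin φ₁ cos φ₂ cos Δλ = -0.0971
initial course = atan2(N, D) = 114.21°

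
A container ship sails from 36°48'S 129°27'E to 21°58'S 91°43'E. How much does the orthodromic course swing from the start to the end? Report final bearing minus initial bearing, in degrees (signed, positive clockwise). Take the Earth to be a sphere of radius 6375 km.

+19.2°

Initial bearing θ₁ = atan2(sin Δλ cos φ₂, cos φ₁ sin φ₂ − sin φ₁ cos φ₂ cos Δλ) = 283.84°
Final bearing θ₂ = (initial bearing from the destination back to the start) + 180° = 303.03°
Δθ = θ₂ − θ₁ = +19.2°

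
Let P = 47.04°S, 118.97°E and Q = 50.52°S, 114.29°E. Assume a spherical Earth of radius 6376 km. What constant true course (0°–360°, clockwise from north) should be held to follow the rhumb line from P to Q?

Δψ = ln[tan(π/4+φ₂/2)/tan(π/4+φ₁/2)] = -0.0922
Δλ = -0.0817 rad (taken the short way round)
course = atan2(Δλ, Δψ) = 221.53°

221.5°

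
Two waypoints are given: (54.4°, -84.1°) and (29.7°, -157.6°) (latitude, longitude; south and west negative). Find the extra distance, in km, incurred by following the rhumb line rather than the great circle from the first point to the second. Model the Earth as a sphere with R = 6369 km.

223 km

Great circle: cos σ = sin φ₁ sin φ₂ + cos φ₁ cos φ₂ cos Δλ,  σ = 0.9927 rad → d_gc = 6322.2 km
Rhumb line: Δψ = -0.5928, q = Δφ/Δψ = 0.7272, d_rh = R√(Δφ²+q²Δλ²) = 6544.9 km
Excess = 6544.9 − 6322.2 = 222.7 ≈ 223 km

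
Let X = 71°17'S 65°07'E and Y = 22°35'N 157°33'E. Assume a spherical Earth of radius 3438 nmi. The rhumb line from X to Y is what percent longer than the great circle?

Great circle: σ = 1.9566 rad → d_gc = Rσ = 6726.8 nmi
Rhumb: Δφ = +1.6383, Δλ = +1.6133, Δψ = +2.2078, q = Δφ/Δψ = 0.7420 → d_rh = R√(Δφ²+q²Δλ²) = 6975.9 nmi
Excess = (6975.9 − 6726.8) / 6726.8 = 249.1 / 6726.8 = 3.70% ≈ 3.7%

3.7%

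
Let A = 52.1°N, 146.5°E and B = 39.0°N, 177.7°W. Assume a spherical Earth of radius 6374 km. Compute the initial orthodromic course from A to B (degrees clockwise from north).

103.7°

N = sin Δλ·cos φ₂ = +0.4546;  D = cos φ₁ sin φ₂ − sin φ₁ cos φ₂ cos Δλ = -0.1108
initial course = atan2(N, D) = 103.70°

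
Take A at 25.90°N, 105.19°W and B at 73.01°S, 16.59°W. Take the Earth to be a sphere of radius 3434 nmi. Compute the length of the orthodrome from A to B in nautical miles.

6850 nmi

cos σ = sin φ₁ sin φ₂ + cos φ₁ cos φ₂ cos Δλ
      = sin(25.90°)sin(-73.01°) + cos(25.90°)cos(-73.01°)cos(88.60°) = -0.4113
σ = 114.288° → d = Rσ = 3434·1.99469 = 6850 nmi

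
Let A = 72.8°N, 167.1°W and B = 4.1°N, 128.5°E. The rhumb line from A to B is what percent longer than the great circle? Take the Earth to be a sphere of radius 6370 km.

Great circle: σ = 1.3738 rad → d_gc = Rσ = 8751.0 km
Rhumb: Δφ = -1.1990, Δλ = -1.1240, Δψ = -1.8173, q = Δφ/Δψ = 0.6598 → d_rh = R√(Δφ²+q²Δλ²) = 8980.7 km
Excess = (8980.7 − 8751.0) / 8751.0 = 229.7 / 8751.0 = 2.62% ≈ 2.6%

2.6%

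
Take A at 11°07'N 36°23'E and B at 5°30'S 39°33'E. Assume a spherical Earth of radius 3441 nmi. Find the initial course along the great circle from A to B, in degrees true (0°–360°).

N = sin Δλ·cos φ₂ = +0.0550;  D = cos φ₁ sin φ₂ − sin φ₁ cos φ₂ cos Δλ = -0.2857
initial course = atan2(N, D) = 169.10°

169.1°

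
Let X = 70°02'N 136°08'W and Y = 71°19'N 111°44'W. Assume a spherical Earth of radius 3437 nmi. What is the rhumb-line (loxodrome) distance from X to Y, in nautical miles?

490 nmi

Rhumb course C = atan2(Δλ, Δψ) with Δψ = ln[tan(π/4+φ₂/2)/tan(π/4+φ₁/2)] = +0.0677, Δλ = +0.4259 → C = 80.97°
d = R·|Δφ| / |cos C| = 3437·0.02240 / 0.15702 = 490 nmi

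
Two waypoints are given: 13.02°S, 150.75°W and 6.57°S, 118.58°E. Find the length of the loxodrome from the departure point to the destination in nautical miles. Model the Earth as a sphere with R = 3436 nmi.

5369 nmi

Rhumb course C = atan2(Δλ, Δψ) with Δψ = ln[tan(π/4+φ₂/2)/tan(π/4+φ₁/2)] = +0.1143, Δλ = -1.5825 → C = 274.13°
d = R·|Δφ| / |cos C| = 3436·0.11257 / 0.07204 = 5369 nmi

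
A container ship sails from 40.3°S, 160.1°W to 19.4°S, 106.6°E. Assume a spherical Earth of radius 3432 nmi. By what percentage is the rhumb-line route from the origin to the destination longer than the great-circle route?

Great circle: σ = 1.3965 rad → d_gc = Rσ = 4792.7 nmi
Rhumb: Δφ = +0.3648, Δλ = -1.6284, Δψ = +0.4245, q = Δφ/Δψ = 0.8593 → d_rh = R√(Δφ²+q²Δλ²) = 4962.8 nmi
Excess = (4962.8 − 4792.7) / 4792.7 = 170.1 / 4792.7 = 3.549% ≈ 3.5%

3.5%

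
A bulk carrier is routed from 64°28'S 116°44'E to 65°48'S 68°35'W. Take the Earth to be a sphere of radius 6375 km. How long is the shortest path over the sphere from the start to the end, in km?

5527 km

cos σ = sin φ₁ sin φ₂ + cos φ₁ cos φ₂ cos Δλ
      = sin(-64.47°)sin(-65.80°) + cos(-64.47°)cos(-65.80°)cos(174.68°) = 0.6471
σ = 49.676° → d = Rσ = 6375·0.86701 = 5527 km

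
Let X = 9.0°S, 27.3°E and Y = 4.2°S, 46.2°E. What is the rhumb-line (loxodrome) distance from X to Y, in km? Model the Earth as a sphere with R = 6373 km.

Rhumb course C = atan2(Δλ, Δψ) with Δψ = ln[tan(π/4+φ₂/2)/tan(π/4+φ₁/2)] = +0.0844, Δλ = +0.3299 → C = 75.65°
d = R·|Δφ| / |cos C| = 6373·0.08378 / 0.24777 = 2155 km

2155 km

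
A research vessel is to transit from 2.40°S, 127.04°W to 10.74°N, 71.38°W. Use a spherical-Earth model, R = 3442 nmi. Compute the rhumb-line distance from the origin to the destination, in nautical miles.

Rhumb course C = atan2(Δλ, Δψ) with Δψ = ln[tan(π/4+φ₂/2)/tan(π/4+φ₁/2)] = +0.2305, Δλ = +0.9715 → C = 76.65°
d = R·|Δφ| / |cos C| = 3442·0.22934 / 0.23082 = 3420 nmi

3420 nmi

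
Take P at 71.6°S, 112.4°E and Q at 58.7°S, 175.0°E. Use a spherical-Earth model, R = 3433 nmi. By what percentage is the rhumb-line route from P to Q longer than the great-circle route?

Great circle: σ = 0.4816 rad → d_gc = Rσ = 1653.4 nmi
Rhumb: Δφ = +0.2251, Δλ = +1.0926, Δψ = +0.5479, q = Δφ/Δψ = 0.4109 → d_rh = R√(Δφ²+q²Δλ²) = 1724.2 nmi
Excess = (1724.2 − 1653.4) / 1653.4 = 70.8 / 1653.4 = 4.28% ≈ 4.3%

4.3%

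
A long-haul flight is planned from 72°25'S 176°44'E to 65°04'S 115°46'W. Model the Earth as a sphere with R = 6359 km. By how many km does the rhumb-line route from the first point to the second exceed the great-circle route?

Great circle: cos σ = sin φ₁ sin φ₂ + cos φ₁ cos φ₂ cos Δλ,  σ = 0.4198 rad → d_gc = 2669.6 km
Rhumb line: Δψ = +0.3573, q = Δφ/Δψ = 0.3590, d_rh = R√(Δφ²+q²Δλ²) = 2810.5 km
Excess = 2810.5 − 2669.6 = 140.9 ≈ 141 km

141 km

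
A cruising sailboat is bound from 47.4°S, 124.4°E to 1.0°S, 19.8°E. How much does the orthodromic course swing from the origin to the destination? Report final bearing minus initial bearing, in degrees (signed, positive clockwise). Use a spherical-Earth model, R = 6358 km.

Initial bearing θ₁ = atan2(sin Δλ cos φ₂, cos φ₁ sin φ₂ − sin φ₁ cos φ₂ cos Δλ) = 258.47°
Final bearing θ₂ = (initial bearing from the destination back to the start) + 180° = 318.45°
Δθ = θ₂ − θ₁ = +60.0°

+60.0°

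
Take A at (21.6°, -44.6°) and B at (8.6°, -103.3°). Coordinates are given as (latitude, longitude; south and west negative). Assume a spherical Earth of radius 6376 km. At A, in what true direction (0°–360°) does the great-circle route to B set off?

θ = atan2( sin Δλ·cos φ₂ ,  cos φ₁ sin φ₂ − sin φ₁ cos φ₂ cos Δλ )
  = atan2(-0.8449, -0.0501) = 266.61°

266.6°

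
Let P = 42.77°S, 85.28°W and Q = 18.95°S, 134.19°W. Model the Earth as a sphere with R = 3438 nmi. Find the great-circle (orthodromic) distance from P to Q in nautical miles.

2844 nmi

Haversine: a = sin²(Δφ/2)+cos φ₁ cos φ₂ sin²(Δλ/2) = 0.16158;  σ = 2·atan2(√a,√(1−a))
σ = 47.403° → d = Rσ = 3438·0.82733 = 2844 nmi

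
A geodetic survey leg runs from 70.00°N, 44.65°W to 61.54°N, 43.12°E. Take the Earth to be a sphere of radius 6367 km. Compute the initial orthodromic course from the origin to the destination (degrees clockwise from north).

59.3°

θ = atan2( sin Δλ·cos φ₂ ,  cos φ₁ sin φ₂ − sin φ₁ cos φ₂ cos Δλ )
  = atan2(+0.4762, +0.2833) = 59.25°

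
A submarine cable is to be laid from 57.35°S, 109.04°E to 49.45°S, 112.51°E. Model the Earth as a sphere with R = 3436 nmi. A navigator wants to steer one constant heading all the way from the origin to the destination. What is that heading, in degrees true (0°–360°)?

14.6°

Meridional parts: M(φ₁)=-1.2279, M(φ₂)=-0.9958 → ΔM = +0.2321;  Δλ = +0.0606 rad
tan C = Δλ / ΔM = +0.2609 → C = 14.62°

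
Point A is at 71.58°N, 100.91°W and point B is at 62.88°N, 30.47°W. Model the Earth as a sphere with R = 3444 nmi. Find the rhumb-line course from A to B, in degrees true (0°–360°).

107.9°

Meridional parts: M(φ₁)=+1.8193, M(φ₂)=+1.4222 → ΔM = -0.3971;  Δλ = +1.2294 rad
tan C = Δλ / ΔM = -3.0961 → C = 107.90°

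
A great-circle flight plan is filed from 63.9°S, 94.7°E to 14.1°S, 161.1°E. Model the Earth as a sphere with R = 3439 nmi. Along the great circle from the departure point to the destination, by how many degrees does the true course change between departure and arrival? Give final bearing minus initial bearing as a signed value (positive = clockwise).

Initial bearing θ₁ = atan2(sin Δλ cos φ₂, cos φ₁ sin φ₂ − sin φ₁ cos φ₂ cos Δλ) = 74.80°
Final bearing θ₂ = (initial bearing from the destination back to the start) + 180° = 25.96°
Δθ = θ₂ − θ₁ = -48.8°

-48.8°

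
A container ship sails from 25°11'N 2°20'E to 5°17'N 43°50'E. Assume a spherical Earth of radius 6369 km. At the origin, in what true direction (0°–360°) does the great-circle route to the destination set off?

N = sin Δλ·cos φ₂ = +0.6598;  D = cos φ₁ sin φ₂ − sin φ₁ cos φ₂ cos Δλ = -0.2340
initial course = atan2(N, D) = 109.53°

109.5°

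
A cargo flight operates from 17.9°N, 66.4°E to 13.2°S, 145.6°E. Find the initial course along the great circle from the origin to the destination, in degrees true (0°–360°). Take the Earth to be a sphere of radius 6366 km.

106.0°

θ = atan2( sin Δλ·cos φ₂ ,  cos φ₁ sin φ₂ − sin φ₁ cos φ₂ cos Δλ )
  = atan2(+0.9563, -0.2734) = 105.95°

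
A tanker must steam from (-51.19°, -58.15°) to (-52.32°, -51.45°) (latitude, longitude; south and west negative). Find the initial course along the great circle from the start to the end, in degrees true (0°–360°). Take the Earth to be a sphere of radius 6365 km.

107.9°

N = sin Δλ·cos φ₂ = +0.0713;  D = cos φ₁ sin φ₂ − sin φ₁ cos φ₂ cos Δλ = -0.0230
initial course = atan2(N, D) = 107.86°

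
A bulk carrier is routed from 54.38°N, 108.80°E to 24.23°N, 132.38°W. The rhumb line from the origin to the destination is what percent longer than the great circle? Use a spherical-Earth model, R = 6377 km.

10.3%

Great circle: σ = 1.4931 rad → d_gc = Rσ = 9521.7 km
Rhumb: Δφ = -0.5262, Δλ = +2.0738, Δψ = -0.6994, q = Δφ/Δψ = 0.7524 → d_rh = R√(Δφ²+q²Δλ²) = 10500.3 km
Excess = (10500.3 − 9521.7) / 9521.7 = 978.6 / 9521.7 = 10.28% ≈ 10.3%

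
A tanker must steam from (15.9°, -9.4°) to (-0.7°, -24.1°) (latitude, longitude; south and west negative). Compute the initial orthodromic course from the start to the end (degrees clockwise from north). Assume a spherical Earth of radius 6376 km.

N = sin Δλ·cos φ₂ = -0.2537;  D = cos φ₁ sin φ₂ − sin φ₁ cos φ₂ cos Δλ = -0.2767
initial course = atan2(N, D) = 222.52°

222.5°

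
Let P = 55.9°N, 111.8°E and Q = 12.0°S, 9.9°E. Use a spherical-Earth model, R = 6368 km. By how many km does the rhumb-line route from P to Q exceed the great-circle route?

394 km

Great circle: cos σ = sin φ₁ sin φ₂ + cos φ₁ cos φ₂ cos Δλ,  σ = 1.8601 rad → d_gc = 11844.8 km
Rhumb line: Δψ = -1.3929, q = Δφ/Δψ = 0.8508, d_rh = R√(Δφ²+q²Δλ²) = 12239.0 km
Excess = 12239.0 − 11844.8 = 394.2 ≈ 394 km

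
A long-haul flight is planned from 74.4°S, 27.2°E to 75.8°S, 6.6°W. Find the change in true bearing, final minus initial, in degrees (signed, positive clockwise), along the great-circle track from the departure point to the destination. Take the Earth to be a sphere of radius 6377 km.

At departure: θ₁ = atan2(sin Δλ cos φ₂, cos φ₁ sin φ₂ − sin φ₁ cos φ₂ cos Δλ) = 244.75°
At arrival: θ₂ = atan2(sin Δλ cos φ₁, −cos φ₂ sin φ₁ + sin φ₂ cos φ₁ cos Δλ) = 277.48°
Δθ = θ₂ − θ₁ = +32.7°

+32.7°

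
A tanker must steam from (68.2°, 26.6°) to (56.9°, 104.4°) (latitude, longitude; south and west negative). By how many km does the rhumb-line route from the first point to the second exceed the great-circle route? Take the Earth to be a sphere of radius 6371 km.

Great circle: cos σ = sin φ₁ sin φ₂ + cos φ₁ cos φ₂ cos Δλ,  σ = 0.6082 rad → d_gc = 3875.0 km
Rhumb line: Δψ = -0.4338, q = Δφ/Δψ = 0.4546, d_rh = R√(Δφ²+q²Δλ²) = 4128.7 km
Excess = 4128.7 − 3875.0 = 253.7 ≈ 254 km

254 km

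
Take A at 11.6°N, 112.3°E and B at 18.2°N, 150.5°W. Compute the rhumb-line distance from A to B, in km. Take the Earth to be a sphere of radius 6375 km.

Rhumb course C = atan2(Δλ, Δψ) with Δψ = ln[tan(π/4+φ₂/2)/tan(π/4+φ₁/2)] = +0.1193, Δλ = +1.6965 → C = 85.98°
d = R·|Δφ| / |cos C| = 6375·0.11519 / 0.07014 = 10470 km

10470 km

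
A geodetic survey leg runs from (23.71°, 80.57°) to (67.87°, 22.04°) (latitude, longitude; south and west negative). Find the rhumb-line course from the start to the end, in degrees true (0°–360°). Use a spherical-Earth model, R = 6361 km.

Δψ = ln[tan(π/4+φ₂/2)/tan(π/4+φ₁/2)] = +1.2057
Δλ = -1.0215 rad (taken the short way round)
course = atan2(Δλ, Δψ) = 319.73°

319.7°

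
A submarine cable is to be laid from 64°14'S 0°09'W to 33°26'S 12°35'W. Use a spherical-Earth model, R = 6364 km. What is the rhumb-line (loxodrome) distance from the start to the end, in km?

3529 km

Rhumb course C = atan2(Δλ, Δψ) with Δψ = ln[tan(π/4+φ₂/2)/tan(π/4+φ₁/2)] = +0.8555, Δλ = -0.2170 → C = 345.77°
d = R·|Δφ| / |cos C| = 6364·0.53756 / 0.96930 = 3529 km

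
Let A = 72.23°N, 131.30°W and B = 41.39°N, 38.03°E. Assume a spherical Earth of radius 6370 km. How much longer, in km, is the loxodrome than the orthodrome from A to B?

2796 km

Great circle: cos σ = sin φ₁ sin φ₂ + cos φ₁ cos φ₂ cos Δλ,  σ = 1.1542 rad → d_gc = 7352.4 km
Rhumb line: Δψ = -1.0609, q = Δφ/Δψ = 0.5074, d_rh = R√(Δφ²+q²Δλ²) = 10148.3 km
Excess = 10148.3 − 7352.4 = 2795.9 ≈ 2796 km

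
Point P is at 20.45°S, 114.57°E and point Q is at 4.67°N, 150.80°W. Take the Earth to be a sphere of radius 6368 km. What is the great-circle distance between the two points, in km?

cos σ = sin φ₁ sin φ₂ + cos φ₁ cos φ₂ cos Δλ
      = sin(-20.45°)sin(4.67°) + cos(-20.45°)cos(4.67°)cos(94.63°) = -0.1038
σ = 95.960° → d = Rσ = 6368·1.67481 = 10665 km

10665 km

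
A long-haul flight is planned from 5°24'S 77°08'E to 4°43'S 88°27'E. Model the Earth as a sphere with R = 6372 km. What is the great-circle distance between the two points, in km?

cos σ = sin φ₁ sin φ₂ + cos φ₁ cos φ₂ cos Δλ
      = sin(-5.40°)sin(-4.72°) + cos(-5.40°)cos(-4.72°)cos(11.32°) = 0.9806
σ = 11.293° → d = Rσ = 6372·0.19710 = 1256 km

1256 km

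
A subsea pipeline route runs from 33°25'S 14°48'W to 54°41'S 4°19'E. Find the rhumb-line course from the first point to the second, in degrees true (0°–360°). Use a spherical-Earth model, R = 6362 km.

Meridional parts: M(φ₁)=-0.6194, M(φ₂)=-1.1446 → ΔM = -0.5252;  Δλ = +0.3336 rad
tan C = Δλ / ΔM = -0.6353 → C = 147.57°

147.6°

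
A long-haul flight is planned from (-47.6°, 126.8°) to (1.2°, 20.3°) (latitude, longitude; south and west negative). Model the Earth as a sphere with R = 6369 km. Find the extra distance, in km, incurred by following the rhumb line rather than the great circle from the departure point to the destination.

Great circle: cos σ = sin φ₁ sin φ₂ + cos φ₁ cos φ₂ cos Δλ,  σ = 1.7792 rad → d_gc = 11332.0 km
Rhumb line: Δψ = +0.9680, q = Δφ/Δψ = 0.8799, d_rh = R√(Δφ²+q²Δλ²) = 11744.1 km
Excess = 11744.1 − 11332.0 = 412.1 ≈ 412 km

412 km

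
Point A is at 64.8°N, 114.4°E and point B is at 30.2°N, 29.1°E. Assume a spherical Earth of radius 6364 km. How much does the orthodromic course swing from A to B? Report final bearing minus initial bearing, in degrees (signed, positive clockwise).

At departure: θ₁ = atan2(sin Δλ cos φ₂, cos φ₁ sin φ₂ − sin φ₁ cos φ₂ cos Δλ) = 279.88°
At arrival: θ₂ = atan2(sin Δλ cos φ₁, −cos φ₂ sin φ₁ + sin φ₂ cos φ₁ cos Δλ) = 209.03°
Δθ = θ₂ − θ₁ = -70.9°

-70.9°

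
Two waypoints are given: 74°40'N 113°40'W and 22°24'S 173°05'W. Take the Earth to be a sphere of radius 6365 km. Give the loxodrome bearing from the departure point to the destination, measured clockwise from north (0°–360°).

203.3°

Meridional parts: M(φ₁)=+2.0054, M(φ₂)=-0.4013 → ΔM = -2.4067;  Δλ = -1.0370 rad
tan C = Δλ / ΔM = +0.4309 → C = 203.31°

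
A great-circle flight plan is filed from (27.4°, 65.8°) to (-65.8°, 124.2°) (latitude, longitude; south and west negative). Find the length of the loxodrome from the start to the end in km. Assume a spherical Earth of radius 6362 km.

11571 km

Rhumb course C = atan2(Δλ, Δψ) with Δψ = ln[tan(π/4+φ₂/2)/tan(π/4+φ₁/2)] = -2.0376, Δλ = +1.0193 → C = 153.42°
d = R·|Δφ| / |cos C| = 6362·1.62665 / 0.89434 = 11571 km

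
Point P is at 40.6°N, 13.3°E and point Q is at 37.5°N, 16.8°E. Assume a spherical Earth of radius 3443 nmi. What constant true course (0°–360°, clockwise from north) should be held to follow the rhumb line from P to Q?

138.8°

Δψ = ln[tan(π/4+φ₂/2)/tan(π/4+φ₁/2)] = -0.0697
Δλ = +0.0611 rad (taken the short way round)
course = atan2(Δλ, Δψ) = 138.76°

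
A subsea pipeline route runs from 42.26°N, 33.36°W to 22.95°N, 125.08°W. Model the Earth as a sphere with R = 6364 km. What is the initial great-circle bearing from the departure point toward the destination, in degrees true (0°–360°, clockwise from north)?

N = sin Δλ·cos φ₂ = -0.9204;  D = cos φ₁ sin φ₂ − sin φ₁ cos φ₂ cos Δλ = +0.3072
initial course = atan2(N, D) = 288.46°

288.5°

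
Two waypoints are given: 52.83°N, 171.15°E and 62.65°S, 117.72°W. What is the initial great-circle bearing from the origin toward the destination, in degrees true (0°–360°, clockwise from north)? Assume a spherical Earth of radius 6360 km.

146.4°

N = sin Δλ·cos φ₂ = +0.4347;  D = cos φ₁ sin φ₂ − sin φ₁ cos φ₂ cos Δλ = -0.6550
initial course = atan2(N, D) = 146.43°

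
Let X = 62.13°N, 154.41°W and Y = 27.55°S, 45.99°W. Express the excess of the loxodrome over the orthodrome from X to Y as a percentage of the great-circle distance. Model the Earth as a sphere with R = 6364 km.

Great circle: σ = 2.1410 rad → d_gc = Rσ = 13625.6 km
Rhumb: Δφ = -1.5652, Δλ = +1.8923, Δψ = -1.8943, q = Δφ/Δψ = 0.8263 → d_rh = R√(Δφ²+q²Δλ²) = 14079.3 km
Excess = (14079.3 − 13625.6) / 13625.6 = 453.7 / 13625.6 = 3.33% ≈ 3.3%

3.3%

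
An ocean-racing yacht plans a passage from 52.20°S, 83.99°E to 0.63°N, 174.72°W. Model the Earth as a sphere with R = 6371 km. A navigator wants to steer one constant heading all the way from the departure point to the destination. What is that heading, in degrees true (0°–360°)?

58.5°

Meridional parts: M(φ₁)=-1.0718, M(φ₂)=+0.0110 → ΔM = +1.0828;  Δλ = +1.7678 rad
tan C = Δλ / ΔM = +1.6326 → C = 58.51°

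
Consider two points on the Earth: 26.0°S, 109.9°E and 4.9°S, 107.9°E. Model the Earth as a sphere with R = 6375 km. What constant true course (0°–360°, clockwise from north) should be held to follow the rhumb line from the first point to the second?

354.8°

Meridional parts: M(φ₁)=-0.4702, M(φ₂)=-0.0856 → ΔM = +0.3846;  Δλ = -0.0349 rad
tan C = Δλ / ΔM = -0.0908 → C = 354.81°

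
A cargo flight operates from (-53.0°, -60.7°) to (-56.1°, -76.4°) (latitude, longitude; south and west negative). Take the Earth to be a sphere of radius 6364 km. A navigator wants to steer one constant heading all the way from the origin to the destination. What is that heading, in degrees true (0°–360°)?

Meridional parts: M(φ₁)=-1.0948, M(φ₂)=-1.1882 → ΔM = -0.0933;  Δλ = -0.2740 rad
tan C = Δλ / ΔM = +2.9356 → C = 251.19°

251.2°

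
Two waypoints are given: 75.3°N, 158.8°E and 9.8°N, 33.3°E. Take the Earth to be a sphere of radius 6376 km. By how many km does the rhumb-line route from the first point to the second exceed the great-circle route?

1313 km

Great circle: cos σ = sin φ₁ sin φ₂ + cos φ₁ cos φ₂ cos Δλ,  σ = 1.5514 rad → d_gc = 9891.5 km
Rhumb line: Δψ = -1.8761, q = Δφ/Δψ = 0.6093, d_rh = R√(Δφ²+q²Δλ²) = 11204.8 km
Excess = 11204.8 − 9891.5 = 1313.3 ≈ 1313 km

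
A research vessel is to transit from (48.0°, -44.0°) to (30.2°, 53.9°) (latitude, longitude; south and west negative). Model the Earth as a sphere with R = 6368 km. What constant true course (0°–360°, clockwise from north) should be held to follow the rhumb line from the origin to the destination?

Meridional parts: M(φ₁)=+0.9575, M(φ₂)=+0.5533 → ΔM = -0.4041;  Δλ = +1.7087 rad
tan C = Δλ / ΔM = -4.2281 → C = 103.31°

103.3°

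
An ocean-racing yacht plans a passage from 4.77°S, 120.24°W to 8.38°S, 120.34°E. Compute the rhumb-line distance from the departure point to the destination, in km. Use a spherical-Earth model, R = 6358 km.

Δψ = ln[tan(π/4+φ₂/2)/tan(π/4+φ₁/2)] = -0.0634;  Δφ = -0.0630 rad,  Δλ = -2.0843 rad
q = Δφ/Δψ = 0.9933
d = R·√(Δφ² + q²Δλ²) = 6358·2.07117 = 13169 km

13169 km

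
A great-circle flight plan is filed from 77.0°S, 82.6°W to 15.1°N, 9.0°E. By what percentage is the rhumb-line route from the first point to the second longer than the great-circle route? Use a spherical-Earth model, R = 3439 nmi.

4.8%

Great circle: σ = 1.8337 rad → d_gc = Rσ = 6306.1 nmi
Rhumb: Δφ = +1.6074, Δλ = +1.5987, Δψ = +2.4388, q = Δφ/Δψ = 0.6591 → d_rh = R√(Δφ²+q²Δλ²) = 6609.9 nmi
Excess = (6609.9 − 6306.1) / 6306.1 = 303.8 / 6306.1 = 4.82% ≈ 4.8%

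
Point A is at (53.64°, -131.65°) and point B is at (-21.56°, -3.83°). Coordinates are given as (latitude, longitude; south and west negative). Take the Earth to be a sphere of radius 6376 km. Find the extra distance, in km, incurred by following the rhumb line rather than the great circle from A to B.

610 km

Great circle: cos σ = sin φ₁ sin φ₂ + cos φ₁ cos φ₂ cos Δλ,  σ = 2.2575 rad → d_gc = 14394.1 km
Rhumb line: Δψ = -1.4990, q = Δφ/Δψ = 0.8756, d_rh = R√(Δφ²+q²Δλ²) = 15004.4 km
Excess = 15004.4 − 14394.1 = 610.3 ≈ 610 km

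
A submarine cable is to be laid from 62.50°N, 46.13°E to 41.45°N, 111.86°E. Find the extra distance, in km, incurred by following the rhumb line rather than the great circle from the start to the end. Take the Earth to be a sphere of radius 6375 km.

177 km

Great circle: cos σ = sin φ₁ sin φ₂ + cos φ₁ cos φ₂ cos Δλ,  σ = 0.7533 rad → d_gc = 4802.3 km
Rhumb line: Δψ = -0.6114, q = Δφ/Δψ = 0.6009, d_rh = R√(Δφ²+q²Δλ²) = 4979.7 km
Excess = 4979.7 − 4802.3 = 177.4 ≈ 177 km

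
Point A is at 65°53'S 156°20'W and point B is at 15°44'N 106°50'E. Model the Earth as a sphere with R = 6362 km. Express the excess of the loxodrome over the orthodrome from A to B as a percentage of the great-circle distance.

Great circle: σ = 1.8695 rad → d_gc = Rσ = 11893.8 km
Rhumb: Δφ = +1.4245, Δλ = -1.6901, Δψ = +1.8217, q = Δφ/Δψ = 0.7820 → d_rh = R√(Δφ²+q²Δλ²) = 12362.1 km
Excess = (12362.1 − 11893.8) / 11893.8 = 468.3 / 11893.8 = 3.94% ≈ 3.9%

3.9%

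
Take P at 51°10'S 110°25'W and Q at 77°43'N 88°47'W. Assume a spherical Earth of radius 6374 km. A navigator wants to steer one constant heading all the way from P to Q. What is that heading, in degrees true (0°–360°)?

6.6°

Δψ = ln[tan(π/4+φ₂/2)/tan(π/4+φ₁/2)] = +3.2720
Δλ = +0.3776 rad (taken the short way round)
course = atan2(Δλ, Δψ) = 6.58°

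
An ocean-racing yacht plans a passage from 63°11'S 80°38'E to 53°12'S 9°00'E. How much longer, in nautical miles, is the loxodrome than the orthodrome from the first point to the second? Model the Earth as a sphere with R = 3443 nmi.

Great circle: cos σ = sin φ₁ sin φ₂ + cos φ₁ cos φ₂ cos Δλ,  σ = 0.6439 rad → d_gc = 2216.9 nmi
Rhumb line: Δψ = +0.3332, q = Δφ/Δψ = 0.5229, d_rh = R√(Δφ²+q²Δλ²) = 2329.5 nmi
Excess = 2329.5 − 2216.9 = 112.6 ≈ 113 nmi

113 nmi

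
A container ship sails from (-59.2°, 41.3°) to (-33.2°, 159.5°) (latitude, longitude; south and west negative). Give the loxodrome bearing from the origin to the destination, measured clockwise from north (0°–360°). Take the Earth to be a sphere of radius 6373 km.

71.9°

Meridional parts: M(φ₁)=-1.2894, M(φ₂)=-0.6149 → ΔM = +0.6745;  Δλ = +2.0630 rad
tan C = Δλ / ΔM = +3.0587 → C = 71.90°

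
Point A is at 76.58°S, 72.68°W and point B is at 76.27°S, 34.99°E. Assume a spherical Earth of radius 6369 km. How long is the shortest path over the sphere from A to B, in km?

cos σ = sin φ₁ sin φ₂ + cos φ₁ cos φ₂ cos Δλ
      = sin(-76.58°)sin(-76.27°) + cos(-76.58°)cos(-76.27°)cos(107.67°) = 0.9282
σ = 21.847° → d = Rσ = 6369·0.38130 = 2429 km

2429 km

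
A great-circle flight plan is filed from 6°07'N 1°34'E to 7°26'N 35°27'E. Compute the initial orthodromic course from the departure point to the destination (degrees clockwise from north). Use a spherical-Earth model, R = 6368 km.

85.8°

θ = atan2( sin Δλ·cos φ₂ ,  cos φ₁ sin φ₂ − sin φ₁ cos φ₂ cos Δλ )
  = atan2(+0.5528, +0.0409) = 85.77°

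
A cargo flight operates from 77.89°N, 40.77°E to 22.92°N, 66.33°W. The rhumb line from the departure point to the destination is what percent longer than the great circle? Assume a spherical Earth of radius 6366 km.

10.4%

Great circle: σ = 1.2409 rad → d_gc = Rσ = 7899.4 km
Rhumb: Δφ = -0.9594, Δλ = -1.8692, Δψ = -1.8325, q = Δφ/Δψ = 0.5236 → d_rh = R√(Δφ²+q²Δλ²) = 8724.6 km
Excess = (8724.6 − 7899.4) / 7899.4 = 825.2 / 7899.4 = 10.446% ≈ 10.4%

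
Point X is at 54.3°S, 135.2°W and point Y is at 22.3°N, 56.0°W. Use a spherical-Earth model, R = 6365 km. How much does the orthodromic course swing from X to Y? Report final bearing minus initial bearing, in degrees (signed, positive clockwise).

-32.4°

Initial bearing θ₁ = atan2(sin Δλ cos φ₂, cos φ₁ sin φ₂ − sin φ₁ cos φ₂ cos Δλ) = 68.27°
Final bearing θ₂ = (initial bearing from the destination back to the start) + 180° = 35.87°
Δθ = θ₂ − θ₁ = -32.4°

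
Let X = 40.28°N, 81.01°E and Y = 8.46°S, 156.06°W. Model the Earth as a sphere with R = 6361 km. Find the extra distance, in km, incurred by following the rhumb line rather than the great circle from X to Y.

Great circle: cos σ = sin φ₁ sin φ₂ + cos φ₁ cos φ₂ cos Δλ,  σ = 2.1006 rad → d_gc = 13361.6 km
Rhumb line: Δψ = -0.9175, q = Δφ/Δψ = 0.9272, d_rh = R√(Δφ²+q²Δλ²) = 13762.2 km
Excess = 13762.2 − 13361.6 = 400.6 ≈ 401 km

401 km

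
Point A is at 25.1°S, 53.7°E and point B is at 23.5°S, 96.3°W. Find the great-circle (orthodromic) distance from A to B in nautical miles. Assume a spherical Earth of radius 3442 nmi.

7411 nmi

cos σ = sin φ₁ sin φ₂ + cos φ₁ cos φ₂ cos Δλ
      = sin(-25.10°)sin(-23.50°) + cos(-25.10°)cos(-23.50°)cos(-150.00°) = -0.5501
σ = 123.371° → d = Rσ = 3442·2.15322 = 7411 nmi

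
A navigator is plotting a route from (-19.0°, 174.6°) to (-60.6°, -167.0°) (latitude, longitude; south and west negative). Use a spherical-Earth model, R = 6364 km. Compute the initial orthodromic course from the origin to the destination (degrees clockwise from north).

167.0°

N = sin Δλ·cos φ₂ = +0.1550;  D = cos φ₁ sin φ₂ − sin φ₁ cos φ₂ cos Δλ = -0.6721
initial course = atan2(N, D) = 167.02°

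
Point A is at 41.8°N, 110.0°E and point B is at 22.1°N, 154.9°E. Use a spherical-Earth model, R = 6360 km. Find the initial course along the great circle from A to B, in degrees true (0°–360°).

N = sin Δλ·cos φ₂ = +0.6540;  D = cos φ₁ sin φ₂ − sin φ₁ cos φ₂ cos Δλ = -0.1570
initial course = atan2(N, D) = 103.50°

103.5°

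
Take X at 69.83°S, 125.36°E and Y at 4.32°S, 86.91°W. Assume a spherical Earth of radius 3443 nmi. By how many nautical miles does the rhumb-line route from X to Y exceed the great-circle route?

1127 nmi

Great circle: cos σ = sin φ₁ sin φ₂ + cos φ₁ cos φ₂ cos Δλ,  σ = 1.7926 rad → d_gc = 6172.0 nmi
Rhumb line: Δψ = +1.6513, q = Δφ/Δψ = 0.6924, d_rh = R√(Δφ²+q²Δλ²) = 7299.2 nmi
Excess = 7299.2 − 6172.0 = 1127.2 ≈ 1127 nmi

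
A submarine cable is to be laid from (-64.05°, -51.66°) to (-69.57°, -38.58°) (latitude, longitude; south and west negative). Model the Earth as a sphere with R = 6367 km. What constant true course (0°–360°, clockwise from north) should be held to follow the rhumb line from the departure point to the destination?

Meridional parts: M(φ₁)=-1.4679, M(φ₂)=-1.7137 → ΔM = -0.2458;  Δλ = +0.2283 rad
tan C = Δλ / ΔM = -0.9288 → C = 137.11°

137.1°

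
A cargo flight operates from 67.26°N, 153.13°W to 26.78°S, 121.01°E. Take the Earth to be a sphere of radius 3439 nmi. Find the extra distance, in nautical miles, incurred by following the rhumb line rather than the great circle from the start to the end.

Great circle: cos σ = sin φ₁ sin φ₂ + cos φ₁ cos φ₂ cos Δλ,  σ = 1.9721 rad → d_gc = 6782.1 nmi
Rhumb line: Δψ = -2.0894, q = Δφ/Δψ = 0.7855, d_rh = R√(Δφ²+q²Δλ²) = 6946.1 nmi
Excess = 6946.1 − 6782.1 = 164.0 ≈ 164 nmi

164 nmi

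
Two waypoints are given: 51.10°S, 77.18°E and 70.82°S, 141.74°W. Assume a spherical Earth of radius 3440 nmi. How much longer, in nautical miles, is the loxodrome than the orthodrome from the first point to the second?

830 nmi

Great circle: cos σ = sin φ₁ sin φ₂ + cos φ₁ cos φ₂ cos Δλ,  σ = 0.9588 rad → d_gc = 3298.2 nmi
Rhumb line: Δψ = -0.7372, q = Δφ/Δψ = 0.4669, d_rh = R√(Δφ²+q²Δλ²) = 4128.0 nmi
Excess = 4128.0 − 3298.2 = 829.8 ≈ 830 nmi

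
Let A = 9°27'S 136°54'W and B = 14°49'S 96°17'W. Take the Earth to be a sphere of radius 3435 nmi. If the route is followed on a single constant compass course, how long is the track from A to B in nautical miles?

2401 nmi

Δψ = ln[tan(π/4+φ₂/2)/tan(π/4+φ₁/2)] = -0.0958;  Δφ = -0.0937 rad,  Δλ = +0.7089 rad
q = Δφ/Δψ = 0.9773
d = R·√(Δφ² + q²Δλ²) = 3435·0.69909 = 2401 nmi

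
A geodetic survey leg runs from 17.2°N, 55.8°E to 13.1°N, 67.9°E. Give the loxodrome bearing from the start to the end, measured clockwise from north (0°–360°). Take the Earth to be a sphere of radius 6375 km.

Meridional parts: M(φ₁)=+0.3048, M(φ₂)=+0.2307 → ΔM = -0.0742;  Δλ = +0.2112 rad
tan C = Δλ / ΔM = -2.8480 → C = 109.35°

109.3°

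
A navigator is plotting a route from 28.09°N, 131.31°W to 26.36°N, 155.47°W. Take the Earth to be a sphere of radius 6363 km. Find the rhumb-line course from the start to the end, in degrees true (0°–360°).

265.4°

Δψ = ln[tan(π/4+φ₂/2)/tan(π/4+φ₁/2)] = -0.0340
Δλ = -0.4217 rad (taken the short way round)
course = atan2(Δλ, Δψ) = 265.40°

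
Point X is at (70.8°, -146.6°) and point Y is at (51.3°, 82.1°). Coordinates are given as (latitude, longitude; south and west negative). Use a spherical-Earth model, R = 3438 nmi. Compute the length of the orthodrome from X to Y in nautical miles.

Haversine: a = sin²(Δφ/2)+cos φ₁ cos φ₂ sin²(Δλ/2) = 0.19935;  σ = 2·atan2(√a,√(1−a))
σ = 53.036° → d = Rσ = 3438·0.92566 = 3182 nmi

3182 nmi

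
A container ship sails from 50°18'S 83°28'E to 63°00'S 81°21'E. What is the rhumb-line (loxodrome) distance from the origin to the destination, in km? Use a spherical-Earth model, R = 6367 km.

1417 km

Rhumb course C = atan2(Δλ, Δψ) with Δψ = ln[tan(π/4+φ₂/2)/tan(π/4+φ₁/2)] = -0.4079, Δλ = -0.0369 → C = 185.17°
d = R·|Δφ| / |cos C| = 6367·0.22166 / 0.99592 = 1417 km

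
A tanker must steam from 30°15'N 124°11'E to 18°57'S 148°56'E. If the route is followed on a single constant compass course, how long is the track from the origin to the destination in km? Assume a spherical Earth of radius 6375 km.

Rhumb course C = atan2(Δλ, Δψ) with Δψ = ln[tan(π/4+φ₂/2)/tan(π/4+φ₁/2)] = -0.8913, Δλ = +0.4320 → C = 154.14°
d = R·|Δφ| / |cos C| = 6375·0.85870 / 0.89988 = 6083 km

6083 km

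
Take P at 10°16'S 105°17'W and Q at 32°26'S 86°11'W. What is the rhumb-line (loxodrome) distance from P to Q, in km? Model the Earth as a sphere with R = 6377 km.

3153 km

Rhumb course C = atan2(Δλ, Δψ) with Δψ = ln[tan(π/4+φ₂/2)/tan(π/4+φ₁/2)] = -0.4188, Δλ = +0.3334 → C = 141.48°
d = R·|Δφ| / |cos C| = 6377·0.38688 / 0.78241 = 3153 km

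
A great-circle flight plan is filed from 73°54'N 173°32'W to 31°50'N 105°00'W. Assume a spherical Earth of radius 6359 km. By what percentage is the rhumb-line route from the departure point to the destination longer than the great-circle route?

Great circle: σ = 0.9360 rad → d_gc = Rσ = 5952.3 km
Rhumb: Δφ = -0.7342, Δλ = +1.1961, Δψ = -1.3693, q = Δφ/Δψ = 0.5362 → d_rh = R√(Δφ²+q²Δλ²) = 6199.2 km
Excess = (6199.2 − 5952.3) / 5952.3 = 246.9 / 5952.3 = 4.148% ≈ 4.1%

4.1%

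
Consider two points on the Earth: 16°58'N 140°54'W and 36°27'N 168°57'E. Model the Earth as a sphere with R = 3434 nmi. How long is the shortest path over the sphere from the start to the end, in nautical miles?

2890 nmi

cos σ = sin φ₁ sin φ₂ + cos φ₁ cos φ₂ cos Δλ
      = sin(16.97°)sin(36.45°) + cos(16.97°)cos(36.45°)cos(-50.15°) = 0.6664
σ = 48.213° → d = Rσ = 3434·0.84147 = 2890 nmi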